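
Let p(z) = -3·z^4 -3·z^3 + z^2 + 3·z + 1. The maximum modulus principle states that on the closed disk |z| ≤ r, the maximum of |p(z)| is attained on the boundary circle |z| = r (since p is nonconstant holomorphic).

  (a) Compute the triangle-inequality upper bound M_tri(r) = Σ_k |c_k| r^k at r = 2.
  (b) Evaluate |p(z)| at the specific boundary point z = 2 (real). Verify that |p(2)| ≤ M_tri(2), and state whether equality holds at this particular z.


Coefficients: c_0 = 1, c_1 = 3, c_2 = 1, c_3 = -3, c_4 = -3. Radius r = 2.
Part (a). Triangle bound: M_tri(r) = Σ_k |c_k| r^k
  = |1|·2^0 + |3|·2^1 + |1|·2^2 + |-3|·2^3 + |-3|·2^4
  = 1 + 6 + 4 + 24 + 48 = 83.
This bounds M(r) := max_{|z|=r} |p(z)| from above; equality holds iff all terms c_k z^k can be made to align in phase at a single z on |z|=r.
Part (b). At z = 2 (real, on the circle |z| = r):
  p(2) = (1)·2^0 + (3)·2^1 + (1)·2^2 + (-3)·2^3 + (-3)·2^4 = -61.
  |p(2)| = 61.
Check: |p(2)| = 61 ≤ 83 = M_tri(2). ✓ Equality does not hold at z = 2 (the coefficients have mixed signs, so the terms do not all align in phase there).

M_tri(2) = 83; |p(2)| = 61; equality at z=2: no.


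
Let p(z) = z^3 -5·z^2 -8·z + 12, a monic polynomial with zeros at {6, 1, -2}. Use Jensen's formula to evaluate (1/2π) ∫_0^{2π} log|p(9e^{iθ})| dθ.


Zeros: -2, 1, 6; r = 9.
Inside |z| < r: -2, 1, 6. Outside (|z| ≥ r): ∅.
p(0) = 12, so log|p(0)| = log(12) = 2.4849.
Apply Jensen: I(r) = log|p(0)| + Σ_k log(r/|z_k|), summed over zeros inside |z| < r.
  log(r/|z_k|) for z_k = 6: log(9/6) = 0.4055
  log(r/|z_k|) for z_k = 1: log(9/1) = 2.1972
  log(r/|z_k|) for z_k = -2: log(9/2) = 1.5041
Sum over inside zeros: 4.1068.
I(r) = log|p(0)| + (inside sum) = 2.4849 + 4.1068 = 6.5917.
Closed form (all zeros inside, monic): I(r) = n·log(r) = 3·log(9) = 6.5917. ✓

I(r) ≈ 6.5917.


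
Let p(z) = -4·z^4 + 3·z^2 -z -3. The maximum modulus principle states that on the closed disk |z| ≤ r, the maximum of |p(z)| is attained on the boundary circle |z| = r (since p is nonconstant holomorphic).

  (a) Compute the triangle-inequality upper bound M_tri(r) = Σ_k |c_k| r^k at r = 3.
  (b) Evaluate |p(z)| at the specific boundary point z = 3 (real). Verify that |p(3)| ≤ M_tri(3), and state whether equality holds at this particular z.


Coefficients: c_0 = -3, c_1 = -1, c_2 = 3, c_3 = 0, c_4 = -4. Radius r = 3.
Part (a). Triangle bound: M_tri(r) = Σ_k |c_k| r^k
  = |-3|·3^0 + |-1|·3^1 + |3|·3^2 + |0|·3^3 + |-4|·3^4
  = 3 + 3 + 27 + 0 + 324 = 357.
This bounds M(r) := max_{|z|=r} |p(z)| from above; equality holds iff all terms c_k z^k can be made to align in phase at a single z on |z|=r.
Part (b). At z = 3 (real, on the circle |z| = r):
  p(3) = (-3)·3^0 + (-1)·3^1 + (3)·3^2 + (0)·3^3 + (-4)·3^4 = -303.
  |p(3)| = 303.
Check: |p(3)| = 303 ≤ 357 = M_tri(3). ✓ Equality does not hold at z = 3 (the coefficients have mixed signs, so the terms do not all align in phase there).

M_tri(3) = 357; |p(3)| = 303; equality at z=3: no.


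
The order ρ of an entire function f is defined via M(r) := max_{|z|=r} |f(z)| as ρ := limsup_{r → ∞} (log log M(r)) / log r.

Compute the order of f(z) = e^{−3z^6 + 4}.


|e^{−3z^6 + 4}| = e^{Re(-3·z^6) + 4} ≤ e^{3|z|^6 + 4} = e^{3r^6 + 4} on |z| = r, so ρ ≤ 6. Choosing z on |z|=r so that -3·z^6 is real positive (always possible by picking arg z appropriately) gives |f(z)| = e^{3r^6 + 4}, matching the bound. The additive constant 4 does not affect log log M(r) ~ 6·log r. Hence ρ = 6.
Therefore ρ = 6.

Order ρ = 6.


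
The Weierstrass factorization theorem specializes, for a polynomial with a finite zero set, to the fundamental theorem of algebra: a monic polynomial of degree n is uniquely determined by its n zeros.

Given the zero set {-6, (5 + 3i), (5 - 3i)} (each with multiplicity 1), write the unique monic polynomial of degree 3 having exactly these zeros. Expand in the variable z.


The polynomial is p(z) = ∏_{α ∈ S} (z − α), where S = {-6, (5 + 3i), (5 - 3i)}.
Expanding the product yields: p(z) = z^3 -4·z^2 -26·z + 204.
Note conjugate pairs combine to real quadratics: (z − (5+3i))(z − (5−3i)) = z² − 10z + 34.
The resulting polynomial has degree 3 and real coefficients as required.

p(z) = z^3 -4·z^2 -26·z + 204.


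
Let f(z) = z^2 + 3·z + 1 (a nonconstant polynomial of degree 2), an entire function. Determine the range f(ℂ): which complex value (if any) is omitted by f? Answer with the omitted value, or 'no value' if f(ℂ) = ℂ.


Little Picard bounds the complement of f(ℂ) to at most one point.
For every w ∈ ℂ, the equation p(z) − w = 0 is a nonconstant polynomial in z and hence has at least one root by the fundamental theorem of algebra. So p is surjective onto ℂ, omitting no value.

Omitted value: no value.


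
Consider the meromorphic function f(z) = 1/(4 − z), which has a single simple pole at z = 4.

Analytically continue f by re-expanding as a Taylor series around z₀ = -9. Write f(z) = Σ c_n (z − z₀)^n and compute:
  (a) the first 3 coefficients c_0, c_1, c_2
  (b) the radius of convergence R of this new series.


Let w = z − z₀, so z = z₀ + w.
Then 4 − z = 4 − (z₀ + w) = (4 − z₀) − w = 13 − w.
f(z) = 1/(13 − w) = (1/(13)) · 1/(1 − w/(13)) = Σ_{n≥0} w^n / (13)^(n+1).
So c_n = 1/(13)^(n+1):
  c_0 = 1/(13)^1 = 1/13.
  c_1 = 1/(13)^2 = 1/169.
  c_2 = 1/(13)^3 = 1/2197.
The series is valid for |w/d| < 1, i.e. |z − z₀| < |d|.
Radius of convergence: R = |4 − z₀| = |13| = 13 (distance from z₀ to the singularity z = 4).

c_0 = 1/13, c_1 = 1/169, c_2 = 1/2197; R = 13.


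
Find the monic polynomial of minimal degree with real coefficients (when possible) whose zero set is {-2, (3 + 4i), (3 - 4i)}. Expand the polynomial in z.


The polynomial is p(z) = ∏_{α ∈ S} (z − α), where S = {-2, (3 + 4i), (3 - 4i)}.
Expanding the product yields: p(z) = z^3 -4·z^2 + 13·z + 50.
Note conjugate pairs combine to real quadratics: (z − (3+4i))(z − (3−4i)) = z² − 6z + 25.
The resulting polynomial has degree 3 and real coefficients as required.

p(z) = z^3 -4·z^2 + 13·z + 50.


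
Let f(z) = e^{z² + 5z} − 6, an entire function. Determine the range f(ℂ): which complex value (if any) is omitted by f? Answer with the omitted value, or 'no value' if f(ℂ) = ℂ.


Little Picard bounds the complement of f(ℂ) to at most one point.
The exponent g(z) = z² + 5z is a nonconstant polynomial, hence surjective onto ℂ. So e^{g(z)} takes every value in {e^w : w ∈ ℂ} = ℂ ∖ {0}. Adding -6 shifts the range to ℂ ∖ {-6}. f omits exactly -6.

Omitted value: -6.


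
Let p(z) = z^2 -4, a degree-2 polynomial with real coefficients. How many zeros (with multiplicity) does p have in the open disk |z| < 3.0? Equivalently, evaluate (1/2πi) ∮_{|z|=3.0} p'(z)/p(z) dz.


The zeros of p are: -2, 2.
Their magnitudes are: 2, 2.
Zeros with |z| < R = 3.0: -2, 2.
Count = 2.
By the argument principle, (1/2πi) ∮_{|z|=R} p'(z)/p(z) dz equals exactly this count.

Number of zeros inside |z| < 3.0: 2.


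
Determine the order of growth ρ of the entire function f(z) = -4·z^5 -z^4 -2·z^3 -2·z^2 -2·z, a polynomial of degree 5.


|f(z)| ≤ Σ|c_k|·r^k = O(r^5) as r → ∞. Polynomial growth is O(e^{r^ε}) for every ε > 0 (since r^5/e^{r^ε} → 0), so ρ ≤ ε for all ε > 0, i.e. ρ = 0. Every nonconstant polynomial has order 0.
Therefore ρ = 0.

Order ρ = 0.


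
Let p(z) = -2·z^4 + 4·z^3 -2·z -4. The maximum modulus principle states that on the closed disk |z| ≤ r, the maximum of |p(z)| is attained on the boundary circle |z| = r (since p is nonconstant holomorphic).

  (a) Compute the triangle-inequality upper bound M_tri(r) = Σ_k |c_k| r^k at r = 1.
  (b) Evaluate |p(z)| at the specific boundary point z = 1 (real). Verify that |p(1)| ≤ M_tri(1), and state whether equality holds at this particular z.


Coefficients: c_0 = -4, c_1 = -2, c_2 = 0, c_3 = 4, c_4 = -2. Radius r = 1.
Part (a). Triangle bound: M_tri(r) = Σ_k |c_k| r^k
  = |-4|·1^0 + |-2|·1^1 + |0|·1^2 + |4|·1^3 + |-2|·1^4
  = 4 + 2 + 0 + 4 + 2 = 12.
This bounds M(r) := max_{|z|=r} |p(z)| from above; equality holds iff all terms c_k z^k can be made to align in phase at a single z on |z|=r.
Part (b). At z = 1 (real, on the circle |z| = r):
  p(1) = (-4)·1^0 + (-2)·1^1 + (0)·1^2 + (4)·1^3 + (-2)·1^4 = -4.
  |p(1)| = 4.
Check: |p(1)| = 4 ≤ 12 = M_tri(1). ✓ Equality does not hold at z = 1 (the coefficients have mixed signs, so the terms do not all align in phase there).

M_tri(1) = 12; |p(1)| = 4; equality at z=1: no.


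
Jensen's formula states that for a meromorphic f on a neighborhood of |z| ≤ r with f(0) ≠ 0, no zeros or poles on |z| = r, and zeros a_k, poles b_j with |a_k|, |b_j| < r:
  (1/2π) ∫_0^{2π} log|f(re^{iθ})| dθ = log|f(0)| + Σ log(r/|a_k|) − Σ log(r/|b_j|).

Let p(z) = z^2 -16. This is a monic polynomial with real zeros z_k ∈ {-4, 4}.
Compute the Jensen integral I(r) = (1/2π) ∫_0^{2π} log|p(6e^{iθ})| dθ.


Zeros: -4, 4; r = 6.
Inside |z| < r: -4, 4. Outside (|z| ≥ r): ∅.
p(0) = -16, so log|p(0)| = log(16) = 2.7726.
Apply Jensen: I(r) = log|p(0)| + Σ_k log(r/|z_k|), summed over zeros inside |z| < r.
  log(r/|z_k|) for z_k = -4: log(6/4) = 0.4055
  log(r/|z_k|) for z_k = 4: log(6/4) = 0.4055
Sum over inside zeros: 0.8109.
I(r) = log|p(0)| + (inside sum) = 2.7726 + 0.8109 = 3.5835.
Closed form (all zeros inside, monic): I(r) = n·log(r) = 2·log(6) = 3.5835. ✓

I(r) ≈ 3.5835.


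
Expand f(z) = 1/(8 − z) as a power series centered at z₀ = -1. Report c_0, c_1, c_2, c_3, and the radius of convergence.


Let w = z − z₀, so z = z₀ + w.
Then 8 − z = 8 − (z₀ + w) = (8 − z₀) − w = 9 − w.
f(z) = 1/(9 − w) = (1/(9)) · 1/(1 − w/(9)) = Σ_{n≥0} w^n / (9)^(n+1).
So c_n = 1/(9)^(n+1):
  c_0 = 1/(9)^1 = 1/9.
  c_1 = 1/(9)^2 = 1/81.
  c_2 = 1/(9)^3 = 1/729.
  c_3 = 1/(9)^4 = 1/6561.
The series is valid for |w/d| < 1, i.e. |z − z₀| < |d|.
Radius of convergence: R = |8 − z₀| = |9| = 9 (distance from z₀ to the singularity z = 8).

c_0 = 1/9, c_1 = 1/81, c_2 = 1/729, c_3 = 1/6561; R = 9.


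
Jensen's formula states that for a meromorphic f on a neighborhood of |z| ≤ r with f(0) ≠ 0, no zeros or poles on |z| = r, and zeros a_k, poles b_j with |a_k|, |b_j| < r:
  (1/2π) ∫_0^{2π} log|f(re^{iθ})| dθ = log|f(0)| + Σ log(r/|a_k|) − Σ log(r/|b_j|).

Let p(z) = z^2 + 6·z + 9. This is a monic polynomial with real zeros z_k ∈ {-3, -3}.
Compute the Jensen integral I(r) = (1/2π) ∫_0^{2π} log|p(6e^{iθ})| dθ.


Zeros: -3, -3; r = 6.
Inside |z| < r: -3, -3. Outside (|z| ≥ r): ∅.
p(0) = 9, so log|p(0)| = log(9) = 2.1972.
Apply Jensen: I(r) = log|p(0)| + Σ_k log(r/|z_k|), summed over zeros inside |z| < r.
  log(r/|z_k|) for z_k = -3: log(6/3) = 0.6931
  log(r/|z_k|) for z_k = -3: log(6/3) = 0.6931
Sum over inside zeros: 1.3863.
I(r) = log|p(0)| + (inside sum) = 2.1972 + 1.3863 = 3.5835.
Closed form (all zeros inside, monic): I(r) = n·log(r) = 2·log(6) = 3.5835. ✓

I(r) ≈ 3.5835.


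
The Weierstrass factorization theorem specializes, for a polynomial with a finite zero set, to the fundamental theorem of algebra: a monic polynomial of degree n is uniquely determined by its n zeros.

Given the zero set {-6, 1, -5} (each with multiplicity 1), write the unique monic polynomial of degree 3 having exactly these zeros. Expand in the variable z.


The polynomial is p(z) = ∏_{α ∈ S} (z − α), where S = {-6, 1, -5}.
Expanding the product yields: p(z) = z^3 + 10·z^2 + 19·z -30.
The resulting polynomial has degree 3 and real coefficients as required.

p(z) = z^3 + 10·z^2 + 19·z -30.


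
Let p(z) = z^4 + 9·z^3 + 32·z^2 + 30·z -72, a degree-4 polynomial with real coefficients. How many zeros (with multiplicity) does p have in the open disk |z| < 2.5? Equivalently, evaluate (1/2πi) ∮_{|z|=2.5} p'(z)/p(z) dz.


The zeros of p are: -4, (-3 + 3i), (-3 - 3i), 1.
Their magnitudes are: 4, 4.243, 4.243, 1.
Zeros with |z| < R = 2.5: 1.
Count = 1.
By the argument principle, (1/2πi) ∮_{|z|=R} p'(z)/p(z) dz equals exactly this count.

Number of zeros inside |z| < 2.5: 1.


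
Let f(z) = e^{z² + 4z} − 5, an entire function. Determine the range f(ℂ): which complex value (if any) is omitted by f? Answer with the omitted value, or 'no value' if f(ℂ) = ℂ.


Little Picard bounds the complement of f(ℂ) to at most one point.
The exponent g(z) = z² + 4z is a nonconstant polynomial, hence surjective onto ℂ. So e^{g(z)} takes every value in {e^w : w ∈ ℂ} = ℂ ∖ {0}. Adding -5 shifts the range to ℂ ∖ {-5}. f omits exactly -5.

Omitted value: -5.


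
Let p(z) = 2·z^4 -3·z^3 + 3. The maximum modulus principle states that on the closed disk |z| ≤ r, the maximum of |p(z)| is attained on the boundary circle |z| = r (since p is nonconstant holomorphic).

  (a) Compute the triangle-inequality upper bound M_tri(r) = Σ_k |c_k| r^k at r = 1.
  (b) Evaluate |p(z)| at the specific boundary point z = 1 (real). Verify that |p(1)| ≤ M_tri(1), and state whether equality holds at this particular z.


Coefficients: c_0 = 3, c_1 = 0, c_2 = 0, c_3 = -3, c_4 = 2. Radius r = 1.
Part (a). Triangle bound: M_tri(r) = Σ_k |c_k| r^k
  = |3|·1^0 + |0|·1^1 + |0|·1^2 + |-3|·1^3 + |2|·1^4
  = 3 + 0 + 0 + 3 + 2 = 8.
This bounds M(r) := max_{|z|=r} |p(z)| from above; equality holds iff all terms c_k z^k can be made to align in phase at a single z on |z|=r.
Part (b). At z = 1 (real, on the circle |z| = r):
  p(1) = (3)·1^0 + (0)·1^1 + (0)·1^2 + (-3)·1^3 + (2)·1^4 = 2.
  |p(1)| = 2.
Check: |p(1)| = 2 ≤ 8 = M_tri(1). ✓ Equality does not hold at z = 1 (the coefficients have mixed signs, so the terms do not all align in phase there).

M_tri(1) = 8; |p(1)| = 2; equality at z=1: no.


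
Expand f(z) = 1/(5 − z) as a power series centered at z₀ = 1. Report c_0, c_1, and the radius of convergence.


Let w = z − z₀, so z = z₀ + w.
Then 5 − z = 5 − (z₀ + w) = (5 − z₀) − w = 4 − w.
f(z) = 1/(4 − w) = (1/(4)) · 1/(1 − w/(4)) = Σ_{n≥0} w^n / (4)^(n+1).
So c_n = 1/(4)^(n+1):
  c_0 = 1/(4)^1 = 1/4.
  c_1 = 1/(4)^2 = 1/16.
The series is valid for |w/d| < 1, i.e. |z − z₀| < |d|.
Radius of convergence: R = |5 − z₀| = |4| = 4 (distance from z₀ to the singularity z = 5).

c_0 = 1/4, c_1 = 1/16; R = 4.


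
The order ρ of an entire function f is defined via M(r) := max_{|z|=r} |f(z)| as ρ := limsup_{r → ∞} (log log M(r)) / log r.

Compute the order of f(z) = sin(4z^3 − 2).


Write sin(w) = (e^{iw} ± e^{−iw})/(2 or 2i), so |sin(w)| ≤ e^{|w|}. With w = 4z^3 − 2, |w| ≤ 4r^3 + 2 on |z|=r, giving M(r) ≤ e^{4r^3 + 2} and ρ ≤ 3. For the lower bound, choose z on |z|=r with 4z^3 purely imaginary of modulus 4r^3; then |sin(4z^3 − 2)| grows like e^{4r^3}/2, so ρ ≥ 3. Hence ρ = 3.
Therefore ρ = 3.

Order ρ = 3.


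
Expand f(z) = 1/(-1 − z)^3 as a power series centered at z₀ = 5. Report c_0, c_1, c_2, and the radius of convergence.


Let w = z − z₀, so z = z₀ + w.
Then -1 − z = -1 − (z₀ + w) = (-1 − z₀) − w = -6 − w.
f(z) = 1/(-6 − w)^3 = (1/(-6)^3) · (1 − w/(-6))^{−3}.
By the binomial series (1−u)^{−3} = Σ_{n≥0} C(n+2, 2) u^n for |u|<1, with u = w/(-6):
  c_n = C(n+2, 2) / (-6)^(n+3).
  c_0 = 1/(-6)^3 = -1/216.
  c_1 = 3/(-6)^4 = 1/432.
  c_2 = 6/(-6)^5 = -1/1296.
The series is valid for |w/d| < 1, i.e. |z − z₀| < |d|.
Radius of convergence: R = |-1 − z₀| = |-6| = 6 (distance from z₀ to the singularity z = -1).

c_0 = -1/216, c_1 = 1/432, c_2 = -1/1296; R = 6.


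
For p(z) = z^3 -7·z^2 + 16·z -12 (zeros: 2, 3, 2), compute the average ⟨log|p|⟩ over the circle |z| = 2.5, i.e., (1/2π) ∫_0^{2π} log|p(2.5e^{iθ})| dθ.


Zeros: 2, 2, 3; r = 2.5.
Inside |z| < r: 2, 2. Outside (|z| ≥ r): 3.
p(0) = -12, so log|p(0)| = log(12) = 2.4849.
Apply Jensen: I(r) = log|p(0)| + Σ_k log(r/|z_k|), summed over zeros inside |z| < r.
  log(r/|z_k|) for z_k = 2: log(2.5/2) = 0.2231
  log(r/|z_k|) for z_k = 2: log(2.5/2) = 0.2231
  Outside zeros (3) contribute nothing to the Jensen sum.
Sum over inside zeros: 0.4463.
I(r) = log|p(0)| + (inside sum) = 2.4849 + 0.4463 = 2.9312.
Note: since some zeros are outside |z| ≤ r, the simplified n·log(r) form does NOT apply — only the inside zeros contribute.

I(r) ≈ 2.9312.


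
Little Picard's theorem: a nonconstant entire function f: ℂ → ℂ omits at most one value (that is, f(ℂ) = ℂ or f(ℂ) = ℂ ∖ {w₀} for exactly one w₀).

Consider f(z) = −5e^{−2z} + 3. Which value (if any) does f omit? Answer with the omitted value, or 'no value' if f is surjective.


Little Picard bounds the complement of f(ℂ) to at most one point.
e^{−2z} is never zero on ℂ, so -5·e^{−2z} takes every value in ℂ ∖ {0}. Adding 3 shifts the range to ℂ ∖ {3}. Thus f omits exactly the value 3.

Omitted value: 3.


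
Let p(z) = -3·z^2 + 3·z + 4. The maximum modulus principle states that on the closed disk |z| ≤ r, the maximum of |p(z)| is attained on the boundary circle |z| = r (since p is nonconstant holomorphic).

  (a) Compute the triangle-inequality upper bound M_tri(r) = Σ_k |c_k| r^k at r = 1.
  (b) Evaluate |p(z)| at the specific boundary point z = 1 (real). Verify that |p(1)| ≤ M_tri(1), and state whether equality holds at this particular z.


Coefficients: c_0 = 4, c_1 = 3, c_2 = -3. Radius r = 1.
Part (a). Triangle bound: M_tri(r) = Σ_k |c_k| r^k
  = |4|·1^0 + |3|·1^1 + |-3|·1^2
  = 4 + 3 + 3 = 10.
This bounds M(r) := max_{|z|=r} |p(z)| from above; equality holds iff all terms c_k z^k can be made to align in phase at a single z on |z|=r.
Part (b). At z = 1 (real, on the circle |z| = r):
  p(1) = (4)·1^0 + (3)·1^1 + (-3)·1^2 = 4.
  |p(1)| = 4.
Check: |p(1)| = 4 ≤ 10 = M_tri(1). ✓ Equality does not hold at z = 1 (the coefficients have mixed signs, so the terms do not all align in phase there).

M_tri(1) = 10; |p(1)| = 4; equality at z=1: no.


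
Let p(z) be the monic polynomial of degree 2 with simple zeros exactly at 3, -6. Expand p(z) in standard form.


The polynomial is p(z) = ∏_{α ∈ S} (z − α), where S = {3, -6}.
Expanding the product yields: p(z) = z^2 + 3·z -18.
The resulting polynomial has degree 2 and real coefficients as required.

p(z) = z^2 + 3·z -18.


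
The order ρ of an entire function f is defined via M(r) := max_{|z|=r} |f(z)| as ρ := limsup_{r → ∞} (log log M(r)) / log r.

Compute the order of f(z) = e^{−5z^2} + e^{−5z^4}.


Each summand is entire of order 2 and 4 respectively (as in the single-exponential case). The order of a sum is at most the max of the orders, so ρ ≤ 4. For the lower bound: on |z|=r choose arg z so that -5z^4 is real positive; then |e^{-5z^4}| = e^{5r^4} while |e^{-5z^2}| ≤ e^{5r^2} = o(e^{5r^4}). So |f| ≥ e^{5r^4}(1 − o(1)) and ρ ≥ 4. Hence ρ = max(2, 4) = 4.
Therefore ρ = 4.

Order ρ = 4.


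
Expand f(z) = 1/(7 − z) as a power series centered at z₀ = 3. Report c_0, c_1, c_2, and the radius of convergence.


Let w = z − z₀, so z = z₀ + w.
Then 7 − z = 7 − (z₀ + w) = (7 − z₀) − w = 4 − w.
f(z) = 1/(4 − w) = (1/(4)) · 1/(1 − w/(4)) = Σ_{n≥0} w^n / (4)^(n+1).
So c_n = 1/(4)^(n+1):
  c_0 = 1/(4)^1 = 1/4.
  c_1 = 1/(4)^2 = 1/16.
  c_2 = 1/(4)^3 = 1/64.
The series is valid for |w/d| < 1, i.e. |z − z₀| < |d|.
Radius of convergence: R = |7 − z₀| = |4| = 4 (distance from z₀ to the singularity z = 7).

c_0 = 1/4, c_1 = 1/16, c_2 = 1/64; R = 4.


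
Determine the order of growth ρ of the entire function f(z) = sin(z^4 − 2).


Write sin(w) = (e^{iw} ± e^{−iw})/(2 or 2i), so |sin(w)| ≤ e^{|w|}. With w = z^4 − 2, |w| ≤ 1r^4 + 2 on |z|=r, giving M(r) ≤ e^{1r^4 + 2} and ρ ≤ 4. For the lower bound, choose z on |z|=r with 1z^4 purely imaginary of modulus 1r^4; then |sin(z^4 − 2)| grows like e^{1r^4}/2, so ρ ≥ 4. Hence ρ = 4.
Therefore ρ = 4.

Order ρ = 4.


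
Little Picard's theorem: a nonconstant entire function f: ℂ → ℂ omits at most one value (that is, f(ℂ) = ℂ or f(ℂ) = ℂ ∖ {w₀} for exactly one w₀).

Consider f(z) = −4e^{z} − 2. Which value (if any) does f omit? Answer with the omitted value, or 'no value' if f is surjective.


Little Picard bounds the complement of f(ℂ) to at most one point.
e^{z} is never zero on ℂ, so -4·e^{z} takes every value in ℂ ∖ {0}. Adding -2 shifts the range to ℂ ∖ {-2}. Thus f omits exactly the value -2.

Omitted value: -2.


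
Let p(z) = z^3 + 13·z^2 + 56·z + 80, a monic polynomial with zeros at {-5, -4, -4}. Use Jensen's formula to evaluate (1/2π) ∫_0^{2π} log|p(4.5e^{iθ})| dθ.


Zeros: -5, -4, -4; r = 4.5.
Inside |z| < r: -4, -4. Outside (|z| ≥ r): -5.
p(0) = 80, so log|p(0)| = log(80) = 4.3820.
Apply Jensen: I(r) = log|p(0)| + Σ_k log(r/|z_k|), summed over zeros inside |z| < r.
  log(r/|z_k|) for z_k = -4: log(4.5/4) = 0.1178
  log(r/|z_k|) for z_k = -4: log(4.5/4) = 0.1178
  Outside zeros (-5) contribute nothing to the Jensen sum.
Sum over inside zeros: 0.2356.
I(r) = log|p(0)| + (inside sum) = 4.3820 + 0.2356 = 4.6176.
Note: since some zeros are outside |z| ≤ r, the simplified n·log(r) form does NOT apply — only the inside zeros contribute.

I(r) ≈ 4.6176.


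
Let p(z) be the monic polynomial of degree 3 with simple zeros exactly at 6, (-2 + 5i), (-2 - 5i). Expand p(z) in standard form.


The polynomial is p(z) = ∏_{α ∈ S} (z − α), where S = {6, (-2 + 5i), (-2 - 5i)}.
Expanding the product yields: p(z) = z^3 -2·z^2 + 5·z -174.
Note conjugate pairs combine to real quadratics: (z − (-2+5i))(z − (-2−5i)) = z² + 4z + 29.
The resulting polynomial has degree 3 and real coefficients as required.

p(z) = z^3 -2·z^2 + 5·z -174.


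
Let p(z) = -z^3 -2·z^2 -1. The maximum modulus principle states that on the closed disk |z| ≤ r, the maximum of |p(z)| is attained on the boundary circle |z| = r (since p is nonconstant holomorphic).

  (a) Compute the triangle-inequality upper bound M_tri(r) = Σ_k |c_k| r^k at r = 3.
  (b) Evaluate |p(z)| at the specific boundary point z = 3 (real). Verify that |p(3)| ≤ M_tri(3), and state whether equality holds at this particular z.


Coefficients: c_0 = -1, c_1 = 0, c_2 = -2, c_3 = -1. Radius r = 3.
Part (a). Triangle bound: M_tri(r) = Σ_k |c_k| r^k
  = |-1|·3^0 + |0|·3^1 + |-2|·3^2 + |-1|·3^3
  = 1 + 0 + 18 + 27 = 46.
This bounds M(r) := max_{|z|=r} |p(z)| from above; equality holds iff all terms c_k z^k can be made to align in phase at a single z on |z|=r.
Part (b). At z = 3 (real, on the circle |z| = r):
  p(3) = (-1)·3^0 + (0)·3^1 + (-2)·3^2 + (-1)·3^3 = -46.
  |p(3)| = 46.
Since all nonzero coefficients share the same sign, |p(3)| = 46 = M_tri(3); the triangle bound is attained at z = 3, so in fact M(r) = 46.

M_tri(3) = 46; |p(3)| = 46; equality at z=3: yes.


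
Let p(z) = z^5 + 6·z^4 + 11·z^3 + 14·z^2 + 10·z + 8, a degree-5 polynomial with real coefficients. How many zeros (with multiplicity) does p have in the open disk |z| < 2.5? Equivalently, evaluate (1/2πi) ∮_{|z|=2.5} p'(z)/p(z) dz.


The zeros of p are: -4, (0 + 1i), (0 - 1i), (-1 + 1i), (-1 - 1i).
Their magnitudes are: 4, 1, 1, 1.414, 1.414.
Zeros with |z| < R = 2.5: (0 + 1i), (0 - 1i), (-1 + 1i), (-1 - 1i).
Count = 4.
By the argument principle, (1/2πi) ∮_{|z|=R} p'(z)/p(z) dz equals exactly this count.

Number of zeros inside |z| < 2.5: 4.


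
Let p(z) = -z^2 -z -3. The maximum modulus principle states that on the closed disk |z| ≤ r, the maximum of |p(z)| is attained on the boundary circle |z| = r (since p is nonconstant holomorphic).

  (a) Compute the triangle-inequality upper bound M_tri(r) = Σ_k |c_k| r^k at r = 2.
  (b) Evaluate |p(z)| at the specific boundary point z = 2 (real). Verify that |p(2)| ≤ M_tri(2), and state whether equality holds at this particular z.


Coefficients: c_0 = -3, c_1 = -1, c_2 = -1. Radius r = 2.
Part (a). Triangle bound: M_tri(r) = Σ_k |c_k| r^k
  = |-3|·2^0 + |-1|·2^1 + |-1|·2^2
  = 3 + 2 + 4 = 9.
This bounds M(r) := max_{|z|=r} |p(z)| from above; equality holds iff all terms c_k z^k can be made to align in phase at a single z on |z|=r.
Part (b). At z = 2 (real, on the circle |z| = r):
  p(2) = (-3)·2^0 + (-1)·2^1 + (-1)·2^2 = -9.
  |p(2)| = 9.
Since all nonzero coefficients share the same sign, |p(2)| = 9 = M_tri(2); the triangle bound is attained at z = 2, so in fact M(r) = 9.

M_tri(2) = 9; |p(2)| = 9; equality at z=2: yes.


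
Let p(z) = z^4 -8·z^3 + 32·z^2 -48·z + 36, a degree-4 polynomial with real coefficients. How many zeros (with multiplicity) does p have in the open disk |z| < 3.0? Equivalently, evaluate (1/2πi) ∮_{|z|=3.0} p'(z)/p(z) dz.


The zeros of p are: (3 + 3i), (3 - 3i), (1 + 1i), (1 - 1i).
Their magnitudes are: 4.243, 4.243, 1.414, 1.414.
Zeros with |z| < R = 3.0: (1 + 1i), (1 - 1i).
Count = 2.
By the argument principle, (1/2πi) ∮_{|z|=R} p'(z)/p(z) dz equals exactly this count.

Number of zeros inside |z| < 3.0: 2.


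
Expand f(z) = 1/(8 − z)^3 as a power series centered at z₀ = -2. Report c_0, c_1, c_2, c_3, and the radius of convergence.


Let w = z − z₀, so z = z₀ + w.
Then 8 − z = 8 − (z₀ + w) = (8 − z₀) − w = 10 − w.
f(z) = 1/(10 − w)^3 = (1/(10)^3) · (1 − w/(10))^{−3}.
By the binomial series (1−u)^{−3} = Σ_{n≥0} C(n+2, 2) u^n for |u|<1, with u = w/(10):
  c_n = C(n+2, 2) / (10)^(n+3).
  c_0 = 1/(10)^3 = 1/1000.
  c_1 = 3/(10)^4 = 3/10000.
  c_2 = 6/(10)^5 = 3/50000.
  c_3 = 10/(10)^6 = 1/100000.
The series is valid for |w/d| < 1, i.e. |z − z₀| < |d|.
Radius of convergence: R = |8 − z₀| = |10| = 10 (distance from z₀ to the singularity z = 8).

c_0 = 1/1000, c_1 = 3/10000, c_2 = 3/50000, c_3 = 1/100000; R = 10.


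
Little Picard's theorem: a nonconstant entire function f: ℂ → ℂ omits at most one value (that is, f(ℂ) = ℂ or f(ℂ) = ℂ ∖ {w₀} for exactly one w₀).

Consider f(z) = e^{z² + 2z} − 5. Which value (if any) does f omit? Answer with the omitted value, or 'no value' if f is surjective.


Little Picard bounds the complement of f(ℂ) to at most one point.
The exponent g(z) = z² + 2z is a nonconstant polynomial, hence surjective onto ℂ. So e^{g(z)} takes every value in {e^w : w ∈ ℂ} = ℂ ∖ {0}. Adding -5 shifts the range to ℂ ∖ {-5}. f omits exactly -5.

Omitted value: -5.


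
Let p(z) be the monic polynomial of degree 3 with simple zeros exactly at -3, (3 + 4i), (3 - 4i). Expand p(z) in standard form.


The polynomial is p(z) = ∏_{α ∈ S} (z − α), where S = {-3, (3 + 4i), (3 - 4i)}.
Expanding the product yields: p(z) = z^3 -3·z^2 + 7·z + 75.
Note conjugate pairs combine to real quadratics: (z − (3+4i))(z − (3−4i)) = z² − 6z + 25.
The resulting polynomial has degree 3 and real coefficients as required.

p(z) = z^3 -3·z^2 + 7·z + 75.


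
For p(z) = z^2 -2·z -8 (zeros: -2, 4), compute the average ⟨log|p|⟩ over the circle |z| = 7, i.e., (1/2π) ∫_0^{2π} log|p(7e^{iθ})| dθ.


Zeros: -2, 4; r = 7.
Inside |z| < r: -2, 4. Outside (|z| ≥ r): ∅.
p(0) = -8, so log|p(0)| = log(8) = 2.0794.
Apply Jensen: I(r) = log|p(0)| + Σ_k log(r/|z_k|), summed over zeros inside |z| < r.
  log(r/|z_k|) for z_k = -2: log(7/2) = 1.2528
  log(r/|z_k|) for z_k = 4: log(7/4) = 0.5596
Sum over inside zeros: 1.8124.
I(r) = log|p(0)| + (inside sum) = 2.0794 + 1.8124 = 3.8918.
Closed form (all zeros inside, monic): I(r) = n·log(r) = 2·log(7) = 3.8918. ✓

I(r) ≈ 3.8918.


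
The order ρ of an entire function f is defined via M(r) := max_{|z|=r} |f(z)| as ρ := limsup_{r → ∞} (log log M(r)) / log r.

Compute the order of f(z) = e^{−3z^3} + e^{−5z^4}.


Each summand is entire of order 3 and 4 respectively (as in the single-exponential case). The order of a sum is at most the max of the orders, so ρ ≤ 4. For the lower bound: on |z|=r choose arg z so that -5z^4 is real positive; then |e^{-5z^4}| = e^{5r^4} while |e^{-3z^3}| ≤ e^{3r^3} = o(e^{5r^4}). So |f| ≥ e^{5r^4}(1 − o(1)) and ρ ≥ 4. Hence ρ = max(3, 4) = 4.
Therefore ρ = 4.

Order ρ = 4.


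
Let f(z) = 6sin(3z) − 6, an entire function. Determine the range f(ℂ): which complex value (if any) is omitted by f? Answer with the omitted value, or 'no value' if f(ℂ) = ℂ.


Little Picard bounds the complement of f(ℂ) to at most one point.
sin is entire and surjective onto ℂ: for every w ∈ ℂ, sin(ζ) = w has a solution ζ ∈ ℂ (e.g., via the complex inverse arcsin). With ζ = 3z this gives z = ζ/(3). Then 6·sin(3z) takes every value in 6·ℂ = ℂ, and adding -6 is a bijection of ℂ. So f is surjective and omits no value. (Note: only on the real line is sin bounded by [−1, 1].)

Omitted value: no value.


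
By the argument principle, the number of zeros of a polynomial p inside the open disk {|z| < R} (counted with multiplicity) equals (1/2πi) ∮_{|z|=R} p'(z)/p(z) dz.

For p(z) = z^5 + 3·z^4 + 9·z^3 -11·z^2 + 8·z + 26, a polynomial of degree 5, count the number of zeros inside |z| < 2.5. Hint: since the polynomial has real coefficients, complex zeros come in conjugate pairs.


The zeros of p are: (-2 + 3i), (-2 - 3i), (1 + 1i), (1 - 1i), -1.
Their magnitudes are: 3.606, 3.606, 1.414, 1.414, 1.
Zeros with |z| < R = 2.5: (1 + 1i), (1 - 1i), -1.
Count = 3.
By the argument principle, (1/2πi) ∮_{|z|=R} p'(z)/p(z) dz equals exactly this count.

Number of zeros inside |z| < 2.5: 3.


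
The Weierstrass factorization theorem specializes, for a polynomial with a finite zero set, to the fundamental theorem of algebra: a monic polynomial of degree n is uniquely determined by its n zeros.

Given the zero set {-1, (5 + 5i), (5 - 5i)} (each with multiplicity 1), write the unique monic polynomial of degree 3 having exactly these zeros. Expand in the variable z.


The polynomial is p(z) = ∏_{α ∈ S} (z − α), where S = {-1, (5 + 5i), (5 - 5i)}.
Expanding the product yields: p(z) = z^3 -9·z^2 + 40·z + 50.
Note conjugate pairs combine to real quadratics: (z − (5+5i))(z − (5−5i)) = z² − 10z + 50.
The resulting polynomial has degree 3 and real coefficients as required.

p(z) = z^3 -9·z^2 + 40·z + 50.


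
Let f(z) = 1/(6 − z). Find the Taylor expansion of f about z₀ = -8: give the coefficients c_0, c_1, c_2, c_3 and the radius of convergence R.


Let w = z − z₀, so z = z₀ + w.
Then 6 − z = 6 − (z₀ + w) = (6 − z₀) − w = 14 − w.
f(z) = 1/(14 − w) = (1/(14)) · 1/(1 − w/(14)) = Σ_{n≥0} w^n / (14)^(n+1).
So c_n = 1/(14)^(n+1):
  c_0 = 1/(14)^1 = 1/14.
  c_1 = 1/(14)^2 = 1/196.
  c_2 = 1/(14)^3 = 1/2744.
  c_3 = 1/(14)^4 = 1/38416.
The series is valid for |w/d| < 1, i.e. |z − z₀| < |d|.
Radius of convergence: R = |6 − z₀| = |14| = 14 (distance from z₀ to the singularity z = 6).

c_0 = 1/14, c_1 = 1/196, c_2 = 1/2744, c_3 = 1/38416; R = 14.


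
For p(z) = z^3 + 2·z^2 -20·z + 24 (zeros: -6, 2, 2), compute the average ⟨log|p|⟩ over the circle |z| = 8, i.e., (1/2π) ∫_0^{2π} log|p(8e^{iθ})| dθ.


Zeros: -6, 2, 2; r = 8.
Inside |z| < r: -6, 2, 2. Outside (|z| ≥ r): ∅.
p(0) = 24, so log|p(0)| = log(24) = 3.1781.
Apply Jensen: I(r) = log|p(0)| + Σ_k log(r/|z_k|), summed over zeros inside |z| < r.
  log(r/|z_k|) for z_k = -6: log(8/6) = 0.2877
  log(r/|z_k|) for z_k = 2: log(8/2) = 1.3863
  log(r/|z_k|) for z_k = 2: log(8/2) = 1.3863
Sum over inside zeros: 3.0603.
I(r) = log|p(0)| + (inside sum) = 3.1781 + 3.0603 = 6.2383.
Closed form (all zeros inside, monic): I(r) = n·log(r) = 3·log(8) = 6.2383. ✓

I(r) ≈ 6.2383.


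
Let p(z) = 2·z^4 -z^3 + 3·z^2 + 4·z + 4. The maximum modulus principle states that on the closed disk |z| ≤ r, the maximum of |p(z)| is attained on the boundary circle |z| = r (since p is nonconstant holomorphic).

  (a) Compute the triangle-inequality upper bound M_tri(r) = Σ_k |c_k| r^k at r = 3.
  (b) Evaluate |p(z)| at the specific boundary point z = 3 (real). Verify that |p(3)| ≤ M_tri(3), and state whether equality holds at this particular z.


Coefficients: c_0 = 4, c_1 = 4, c_2 = 3, c_3 = -1, c_4 = 2. Radius r = 3.
Part (a). Triangle bound: M_tri(r) = Σ_k |c_k| r^k
  = |4|·3^0 + |4|·3^1 + |3|·3^2 + |-1|·3^3 + |2|·3^4
  = 4 + 12 + 27 + 27 + 162 = 232.
This bounds M(r) := max_{|z|=r} |p(z)| from above; equality holds iff all terms c_k z^k can be made to align in phase at a single z on |z|=r.
Part (b). At z = 3 (real, on the circle |z| = r):
  p(3) = (4)·3^0 + (4)·3^1 + (3)·3^2 + (-1)·3^3 + (2)·3^4 = 178.
  |p(3)| = 178.
Check: |p(3)| = 178 ≤ 232 = M_tri(3). ✓ Equality does not hold at z = 3 (the coefficients have mixed signs, so the terms do not all align in phase there).

M_tri(3) = 232; |p(3)| = 178; equality at z=3: no.


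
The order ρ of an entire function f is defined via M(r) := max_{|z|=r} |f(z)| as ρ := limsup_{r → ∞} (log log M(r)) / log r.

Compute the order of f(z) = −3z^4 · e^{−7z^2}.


M(r) = max_{|z|=r} |-3|·|z|^4·|e^{−7z^2}| = 3·r^4 · e^{7r^2} (the factors attain their maxima compatibly on |z|=r). Then log M(r) = log 3 + 4·log r + 7r^2, dominated by the last term, so log log M(r) ~ 2·log r. The polynomial factor -3z^4 contributes only a log r term and does not affect the order. ρ = 2.
Therefore ρ = 2.

Order ρ = 2.


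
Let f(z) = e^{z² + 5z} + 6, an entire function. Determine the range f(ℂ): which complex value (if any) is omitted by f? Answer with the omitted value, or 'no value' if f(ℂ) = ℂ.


Little Picard bounds the complement of f(ℂ) to at most one point.
The exponent g(z) = z² + 5z is a nonconstant polynomial, hence surjective onto ℂ. So e^{g(z)} takes every value in {e^w : w ∈ ℂ} = ℂ ∖ {0}. Adding 6 shifts the range to ℂ ∖ {6}. f omits exactly 6.

Omitted value: 6.


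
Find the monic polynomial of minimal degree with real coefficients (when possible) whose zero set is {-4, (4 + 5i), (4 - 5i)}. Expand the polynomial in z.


The polynomial is p(z) = ∏_{α ∈ S} (z − α), where S = {-4, (4 + 5i), (4 - 5i)}.
Expanding the product yields: p(z) = z^3 -4·z^2 + 9·z + 164.
Note conjugate pairs combine to real quadratics: (z − (4+5i))(z − (4−5i)) = z² − 8z + 41.
The resulting polynomial has degree 3 and real coefficients as required.

p(z) = z^3 -4·z^2 + 9·z + 164.


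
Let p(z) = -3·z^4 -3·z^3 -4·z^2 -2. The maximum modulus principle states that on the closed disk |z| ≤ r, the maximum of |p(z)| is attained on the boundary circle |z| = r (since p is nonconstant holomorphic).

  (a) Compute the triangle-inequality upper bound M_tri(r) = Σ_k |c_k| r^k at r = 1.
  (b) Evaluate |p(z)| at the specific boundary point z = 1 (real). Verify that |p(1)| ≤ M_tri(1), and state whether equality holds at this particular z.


Coefficients: c_0 = -2, c_1 = 0, c_2 = -4, c_3 = -3, c_4 = -3. Radius r = 1.
Part (a). Triangle bound: M_tri(r) = Σ_k |c_k| r^k
  = |-2|·1^0 + |0|·1^1 + |-4|·1^2 + |-3|·1^3 + |-3|·1^4
  = 2 + 0 + 4 + 3 + 3 = 12.
This bounds M(r) := max_{|z|=r} |p(z)| from above; equality holds iff all terms c_k z^k can be made to align in phase at a single z on |z|=r.
Part (b). At z = 1 (real, on the circle |z| = r):
  p(1) = (-2)·1^0 + (0)·1^1 + (-4)·1^2 + (-3)·1^3 + (-3)·1^4 = -12.
  |p(1)| = 12.
Since all nonzero coefficients share the same sign, |p(1)| = 12 = M_tri(1); the triangle bound is attained at z = 1, so in fact M(r) = 12.

M_tri(1) = 12; |p(1)| = 12; equality at z=1: yes.


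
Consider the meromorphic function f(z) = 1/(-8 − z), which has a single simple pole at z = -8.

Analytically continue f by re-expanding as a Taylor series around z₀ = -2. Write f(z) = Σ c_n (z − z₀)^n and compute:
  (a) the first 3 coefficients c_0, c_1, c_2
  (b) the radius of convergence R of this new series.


Let w = z − z₀, so z = z₀ + w.
Then -8 − z = -8 − (z₀ + w) = (-8 − z₀) − w = -6 − w.
f(z) = 1/(-6 − w) = (1/(-6)) · 1/(1 − w/(-6)) = Σ_{n≥0} w^n / (-6)^(n+1).
So c_n = 1/(-6)^(n+1):
  c_0 = 1/(-6)^1 = -1/6.
  c_1 = 1/(-6)^2 = 1/36.
  c_2 = 1/(-6)^3 = -1/216.
The series is valid for |w/d| < 1, i.e. |z − z₀| < |d|.
Radius of convergence: R = |-8 − z₀| = |-6| = 6 (distance from z₀ to the singularity z = -8).

c_0 = -1/6, c_1 = 1/36, c_2 = -1/216; R = 6.


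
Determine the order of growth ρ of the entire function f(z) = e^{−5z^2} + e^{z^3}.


Each summand is entire of order 2 and 3 respectively (as in the single-exponential case). The order of a sum is at most the max of the orders, so ρ ≤ 3. For the lower bound: on |z|=r choose arg z so that 1z^3 is real positive; then |e^{1z^3}| = e^{1r^3} while |e^{-5z^2}| ≤ e^{5r^2} = o(e^{1r^3}). So |f| ≥ e^{1r^3}(1 − o(1)) and ρ ≥ 3. Hence ρ = max(2, 3) = 3.
Therefore ρ = 3.

Order ρ = 3.


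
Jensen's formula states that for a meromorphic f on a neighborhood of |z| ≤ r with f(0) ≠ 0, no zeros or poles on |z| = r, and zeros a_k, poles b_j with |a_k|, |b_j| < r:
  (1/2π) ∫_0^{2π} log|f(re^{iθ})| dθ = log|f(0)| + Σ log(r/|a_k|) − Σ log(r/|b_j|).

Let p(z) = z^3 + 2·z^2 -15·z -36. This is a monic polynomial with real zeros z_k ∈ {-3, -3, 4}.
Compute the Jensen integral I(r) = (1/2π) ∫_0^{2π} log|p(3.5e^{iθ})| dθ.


Zeros: -3, -3, 4; r = 3.5.
Inside |z| < r: -3, -3. Outside (|z| ≥ r): 4.
p(0) = -36, so log|p(0)| = log(36) = 3.5835.
Apply Jensen: I(r) = log|p(0)| + Σ_k log(r/|z_k|), summed over zeros inside |z| < r.
  log(r/|z_k|) for z_k = -3: log(3.5/3) = 0.1542
  log(r/|z_k|) for z_k = -3: log(3.5/3) = 0.1542
  Outside zeros (4) contribute nothing to the Jensen sum.
Sum over inside zeros: 0.3083.
I(r) = log|p(0)| + (inside sum) = 3.5835 + 0.3083 = 3.8918.
Note: since some zeros are outside |z| ≤ r, the simplified n·log(r) form does NOT apply — only the inside zeros contribute.

I(r) ≈ 3.8918.


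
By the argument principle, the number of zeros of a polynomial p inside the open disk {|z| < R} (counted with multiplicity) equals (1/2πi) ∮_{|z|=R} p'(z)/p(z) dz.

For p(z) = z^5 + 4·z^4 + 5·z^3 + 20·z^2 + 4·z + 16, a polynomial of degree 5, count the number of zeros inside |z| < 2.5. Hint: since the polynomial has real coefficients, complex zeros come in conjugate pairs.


The zeros of p are: -4, (0 + 1i), (0 - 1i), (0 + 2i), (0 - 2i).
Their magnitudes are: 4, 1, 1, 2, 2.
Zeros with |z| < R = 2.5: (0 + 1i), (0 - 1i), (0 + 2i), (0 - 2i).
Count = 4.
By the argument principle, (1/2πi) ∮_{|z|=R} p'(z)/p(z) dz equals exactly this count.

Number of zeros inside |z| < 2.5: 4.


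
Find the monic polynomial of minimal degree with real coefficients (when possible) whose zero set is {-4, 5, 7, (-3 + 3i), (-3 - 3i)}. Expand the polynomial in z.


The polynomial is p(z) = ∏_{α ∈ S} (z − α), where S = {-4, 5, 7, (-3 + 3i), (-3 - 3i)}.
Expanding the product yields: p(z) = z^5 -2·z^4 -43·z^3 -82·z^2 + 606·z + 2520.
Note conjugate pairs combine to real quadratics: (z − (-3+3i))(z − (-3−3i)) = z² + 6z + 18.
The resulting polynomial has degree 5 and real coefficients as required.

p(z) = z^5 -2·z^4 -43·z^3 -82·z^2 + 606·z + 2520.


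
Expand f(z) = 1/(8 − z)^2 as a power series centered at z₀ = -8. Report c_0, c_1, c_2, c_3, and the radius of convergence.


Let w = z − z₀, so z = z₀ + w.
Then 8 − z = 8 − (z₀ + w) = (8 − z₀) − w = 16 − w.
f(z) = 1/(16 − w)^2 = (1/(16)^2) · (1 − w/(16))^{−2}.
By the binomial series (1−u)^{−2} = Σ_{n≥0} C(n+1, 1) u^n for |u|<1, with u = w/(16):
  c_n = C(n+1, 1) / (16)^(n+2).
  c_0 = 1/(16)^2 = 1/256.
  c_1 = 2/(16)^3 = 1/2048.
  c_2 = 3/(16)^4 = 3/65536.
  c_3 = 4/(16)^5 = 1/262144.
The series is valid for |w/d| < 1, i.e. |z − z₀| < |d|.
Radius of convergence: R = |8 − z₀| = |16| = 16 (distance from z₀ to the singularity z = 8).

c_0 = 1/256, c_1 = 1/2048, c_2 = 3/65536, c_3 = 1/262144; R = 16.


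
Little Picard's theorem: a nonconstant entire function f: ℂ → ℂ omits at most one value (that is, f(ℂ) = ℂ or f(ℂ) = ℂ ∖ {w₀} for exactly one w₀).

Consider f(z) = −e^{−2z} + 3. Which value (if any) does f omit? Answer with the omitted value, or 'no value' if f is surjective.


Little Picard bounds the complement of f(ℂ) to at most one point.
e^{−2z} is never zero on ℂ, so -1·e^{−2z} takes every value in ℂ ∖ {0}. Adding 3 shifts the range to ℂ ∖ {3}. Thus f omits exactly the value 3.

Omitted value: 3.
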